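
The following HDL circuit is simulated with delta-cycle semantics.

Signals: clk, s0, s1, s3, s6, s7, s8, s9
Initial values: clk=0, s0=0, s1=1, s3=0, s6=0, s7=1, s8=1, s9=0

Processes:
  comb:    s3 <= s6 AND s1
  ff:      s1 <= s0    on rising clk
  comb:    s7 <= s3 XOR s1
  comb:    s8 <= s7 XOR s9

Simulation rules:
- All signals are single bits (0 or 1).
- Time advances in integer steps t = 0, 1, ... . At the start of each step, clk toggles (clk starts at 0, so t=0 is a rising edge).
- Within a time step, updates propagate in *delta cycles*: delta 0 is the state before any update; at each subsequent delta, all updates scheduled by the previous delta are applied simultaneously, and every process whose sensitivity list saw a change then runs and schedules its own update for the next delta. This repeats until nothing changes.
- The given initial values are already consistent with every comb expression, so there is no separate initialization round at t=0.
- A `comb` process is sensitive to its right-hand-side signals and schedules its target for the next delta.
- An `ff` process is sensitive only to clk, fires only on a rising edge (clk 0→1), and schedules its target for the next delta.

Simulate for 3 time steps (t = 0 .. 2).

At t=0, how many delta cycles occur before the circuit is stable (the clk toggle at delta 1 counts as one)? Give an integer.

[bits: s7,s8,s6,s1,s9,clk,s3,s0]
t=0: Δ0=11010000 Δ1=11010100 Δ2=11000100 Δ3=01000100 Δ4=00000100 | 4Δ
t=1: Δ0=00000100 Δ1=00000000 | 1Δ
t=2: Δ0=00000000 Δ1=00000100 | 1Δ

4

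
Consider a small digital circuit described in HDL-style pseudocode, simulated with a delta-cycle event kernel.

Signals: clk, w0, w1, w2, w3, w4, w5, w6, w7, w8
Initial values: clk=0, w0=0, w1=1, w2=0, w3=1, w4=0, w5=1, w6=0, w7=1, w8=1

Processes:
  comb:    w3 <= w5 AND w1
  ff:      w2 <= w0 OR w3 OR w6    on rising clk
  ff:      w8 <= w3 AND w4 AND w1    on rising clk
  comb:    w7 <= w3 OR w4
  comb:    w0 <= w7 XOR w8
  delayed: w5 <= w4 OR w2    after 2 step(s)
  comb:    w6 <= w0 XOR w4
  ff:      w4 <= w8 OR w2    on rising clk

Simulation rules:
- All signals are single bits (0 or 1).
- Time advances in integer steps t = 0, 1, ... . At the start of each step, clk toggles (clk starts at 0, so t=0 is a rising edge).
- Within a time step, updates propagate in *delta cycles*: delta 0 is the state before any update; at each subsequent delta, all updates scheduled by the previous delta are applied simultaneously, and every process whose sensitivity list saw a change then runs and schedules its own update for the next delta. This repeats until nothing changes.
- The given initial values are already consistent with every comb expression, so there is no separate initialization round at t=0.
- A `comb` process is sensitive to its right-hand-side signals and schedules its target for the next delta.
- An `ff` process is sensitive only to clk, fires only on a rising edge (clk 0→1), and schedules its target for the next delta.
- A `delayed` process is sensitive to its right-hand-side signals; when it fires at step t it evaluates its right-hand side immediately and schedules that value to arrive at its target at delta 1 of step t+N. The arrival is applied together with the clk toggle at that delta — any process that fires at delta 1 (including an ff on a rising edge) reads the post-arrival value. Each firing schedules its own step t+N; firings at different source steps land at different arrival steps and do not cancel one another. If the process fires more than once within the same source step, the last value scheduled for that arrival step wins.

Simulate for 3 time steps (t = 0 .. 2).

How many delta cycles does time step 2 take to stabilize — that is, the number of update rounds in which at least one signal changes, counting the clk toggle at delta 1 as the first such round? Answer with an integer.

4

t=0 Δ0: clk=0 w2=0 w4=0 w5=1 w1=1 w7=1 w8=1 w6=0 w3=1 w0=0
  Δ1: clk:0→1
  Δ2: w2:0→1, w4:0→1, w8:1→0
  Δ3: w6:0→1, w0:0→1
  Δ4: w6:1→0
  (4Δ to stable)
t=1 Δ0: clk=1 w2=1 w4=1 w5=1 w1=1 w7=1 w8=0 w6=0 w3=1 w0=1
  Δ1: clk:1→0
  (1Δ to stable)
t=2 Δ0: clk=0 w2=1 w4=1 w5=1 w1=1 w7=1 w8=0 w6=0 w3=1 w0=1
  Δ1: clk:0→1
  Δ2: w8:0→1
  Δ3: w0:1→0
  Δ4: w6:0→1
  (4Δ to stable)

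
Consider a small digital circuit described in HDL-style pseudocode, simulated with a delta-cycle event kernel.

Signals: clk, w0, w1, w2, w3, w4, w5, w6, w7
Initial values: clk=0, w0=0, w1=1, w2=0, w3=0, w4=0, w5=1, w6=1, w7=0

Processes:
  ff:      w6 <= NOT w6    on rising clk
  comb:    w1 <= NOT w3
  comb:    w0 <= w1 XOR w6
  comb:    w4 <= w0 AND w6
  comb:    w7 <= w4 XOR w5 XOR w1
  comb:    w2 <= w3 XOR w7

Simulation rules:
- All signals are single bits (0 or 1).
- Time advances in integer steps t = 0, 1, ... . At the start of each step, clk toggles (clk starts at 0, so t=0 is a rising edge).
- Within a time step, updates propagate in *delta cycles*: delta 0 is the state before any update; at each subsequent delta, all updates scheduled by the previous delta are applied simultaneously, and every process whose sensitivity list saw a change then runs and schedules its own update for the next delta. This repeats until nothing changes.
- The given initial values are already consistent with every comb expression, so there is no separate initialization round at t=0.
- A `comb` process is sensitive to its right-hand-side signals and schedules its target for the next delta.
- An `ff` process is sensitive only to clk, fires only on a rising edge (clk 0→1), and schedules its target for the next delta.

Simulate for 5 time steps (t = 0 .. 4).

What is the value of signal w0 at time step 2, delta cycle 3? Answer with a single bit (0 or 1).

[bits: w6,w7,w5,clk,w4,w3,w0,w1,w2]
t=0: Δ0=101000010 Δ1=101100010 Δ2=001100010 Δ3=001100110 | 3Δ
t=1: Δ0=001100110 Δ1=001000110 | 1Δ
t=2: Δ0=001000110 Δ1=001100110 Δ2=101100110 Δ3=101110010 Δ4=111100010 Δ5=101100011 Δ6=101100010 | 6Δ
t=3: Δ0=101100010 Δ1=101000010 | 1Δ
t=4: Δ0=101000010 Δ1=101100010 Δ2=001100010 Δ3=001100110 | 3Δ

0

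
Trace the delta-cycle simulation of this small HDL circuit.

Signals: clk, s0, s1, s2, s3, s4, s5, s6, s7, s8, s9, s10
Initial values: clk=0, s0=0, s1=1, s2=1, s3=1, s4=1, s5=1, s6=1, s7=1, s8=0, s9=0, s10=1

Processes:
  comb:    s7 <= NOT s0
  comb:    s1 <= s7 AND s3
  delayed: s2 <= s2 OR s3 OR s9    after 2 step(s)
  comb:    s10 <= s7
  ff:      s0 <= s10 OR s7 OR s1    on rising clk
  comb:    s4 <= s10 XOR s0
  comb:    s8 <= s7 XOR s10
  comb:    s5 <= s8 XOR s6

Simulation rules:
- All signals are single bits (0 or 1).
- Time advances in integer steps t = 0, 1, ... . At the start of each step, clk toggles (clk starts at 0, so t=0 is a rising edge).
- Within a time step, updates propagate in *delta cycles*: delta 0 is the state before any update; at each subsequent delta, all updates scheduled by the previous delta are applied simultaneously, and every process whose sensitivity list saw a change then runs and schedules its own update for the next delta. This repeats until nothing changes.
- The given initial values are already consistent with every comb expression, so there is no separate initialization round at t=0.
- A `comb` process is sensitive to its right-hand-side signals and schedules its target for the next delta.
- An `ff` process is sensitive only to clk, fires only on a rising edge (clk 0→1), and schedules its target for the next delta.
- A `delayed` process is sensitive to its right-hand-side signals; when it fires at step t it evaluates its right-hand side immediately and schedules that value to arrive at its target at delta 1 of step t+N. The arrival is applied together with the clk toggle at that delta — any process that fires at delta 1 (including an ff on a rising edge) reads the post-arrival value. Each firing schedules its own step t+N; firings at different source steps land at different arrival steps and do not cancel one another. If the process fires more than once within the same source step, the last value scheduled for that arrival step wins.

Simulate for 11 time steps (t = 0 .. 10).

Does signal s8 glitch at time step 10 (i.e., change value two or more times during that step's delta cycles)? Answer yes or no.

[bits: s0,s6,s4,clk,s1,s3,s10,s2,s7,s5,s9,s8]
t=0: Δ0=011011111100 Δ1=011111111100 Δ2=111111111100 Δ3=110111110100 Δ4=110101010101 Δ5=111101010000 Δ6=111101010100 | 6Δ
t=1: Δ0=111101010100 Δ1=111001010100 | 1Δ
t=2: Δ0=111001010100 Δ1=111101010100 Δ2=011101010100 Δ3=010101011100 Δ4=010111111101 Δ5=011111111000 Δ6=011111111100 | 6Δ
t=3: Δ0=011111111100 Δ1=011011111100 | 1Δ
t=4: Δ0=011011111100 Δ1=011111111100 Δ2=111111111100 Δ3=110111110100 Δ4=110101010101 Δ5=111101010000 Δ6=111101010100 | 6Δ
t=5: Δ0=111101010100 Δ1=111001010100 | 1Δ
t=6: Δ0=111001010100 Δ1=111101010100 Δ2=011101010100 Δ3=010101011100 Δ4=010111111101 Δ5=011111111000 Δ6=011111111100 | 6Δ
t=7: Δ0=011111111100 Δ1=011011111100 | 1Δ
t=8: Δ0=011011111100 Δ1=011111111100 Δ2=111111111100 Δ3=110111110100 Δ4=110101010101 Δ5=111101010000 Δ6=111101010100 | 6Δ
t=9: Δ0=111101010100 Δ1=111001010100 | 1Δ
t=10: Δ0=111001010100 Δ1=111101010100 Δ2=011101010100 Δ3=010101011100 Δ4=010111111101 Δ5=011111111000 Δ6=011111111100 | 6Δ

yes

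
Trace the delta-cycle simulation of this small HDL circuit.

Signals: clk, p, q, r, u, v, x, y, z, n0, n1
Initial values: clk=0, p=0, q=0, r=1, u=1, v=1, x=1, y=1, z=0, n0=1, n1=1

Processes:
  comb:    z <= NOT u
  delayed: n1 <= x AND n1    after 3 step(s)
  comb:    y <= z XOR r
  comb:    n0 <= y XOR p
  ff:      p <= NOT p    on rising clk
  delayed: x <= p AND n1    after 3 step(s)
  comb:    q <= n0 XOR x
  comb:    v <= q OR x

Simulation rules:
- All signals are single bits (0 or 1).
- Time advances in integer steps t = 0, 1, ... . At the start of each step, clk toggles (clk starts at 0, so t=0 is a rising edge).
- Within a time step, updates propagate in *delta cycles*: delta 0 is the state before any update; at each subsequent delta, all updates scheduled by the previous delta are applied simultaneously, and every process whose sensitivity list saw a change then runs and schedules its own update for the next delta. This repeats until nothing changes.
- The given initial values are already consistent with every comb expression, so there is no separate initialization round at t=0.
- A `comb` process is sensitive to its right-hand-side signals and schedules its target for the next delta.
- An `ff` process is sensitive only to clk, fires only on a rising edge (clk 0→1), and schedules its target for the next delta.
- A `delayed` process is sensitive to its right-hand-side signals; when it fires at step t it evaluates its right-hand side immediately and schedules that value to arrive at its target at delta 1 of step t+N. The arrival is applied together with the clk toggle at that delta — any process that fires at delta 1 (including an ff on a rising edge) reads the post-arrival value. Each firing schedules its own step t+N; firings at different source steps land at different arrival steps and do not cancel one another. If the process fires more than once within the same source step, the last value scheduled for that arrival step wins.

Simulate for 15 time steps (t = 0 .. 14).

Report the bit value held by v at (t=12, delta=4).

1

t0.Δ0 x=1 u=1 v=1 r=1 n0=1 z=0 clk=0 p=0 n1=1 y=1 q=0
t0.Δ1 x=1 u=1 v=1 r=1 n0=1 z=0 clk=1 p=0 n1=1 y=1 q=0
t0.Δ2 x=1 u=1 v=1 r=1 n0=1 z=0 clk=1 p=1 n1=1 y=1 q=0
t0.Δ3 x=1 u=1 v=1 r=1 n0=0 z=0 clk=1 p=1 n1=1 y=1 q=0
t0.Δ4 x=1 u=1 v=1 r=1 n0=0 z=0 clk=1 p=1 n1=1 y=1 q=1
t1.Δ0 x=1 u=1 v=1 r=1 n0=0 z=0 clk=1 p=1 n1=1 y=1 q=1
t1.Δ1 x=1 u=1 v=1 r=1 n0=0 z=0 clk=0 p=1 n1=1 y=1 q=1
t2.Δ0 x=1 u=1 v=1 r=1 n0=0 z=0 clk=0 p=1 n1=1 y=1 q=1
t2.Δ1 x=1 u=1 v=1 r=1 n0=0 z=0 clk=1 p=1 n1=1 y=1 q=1
t2.Δ2 x=1 u=1 v=1 r=1 n0=0 z=0 clk=1 p=0 n1=1 y=1 q=1
t2.Δ3 x=1 u=1 v=1 r=1 n0=1 z=0 clk=1 p=0 n1=1 y=1 q=1
t2.Δ4 x=1 u=1 v=1 r=1 n0=1 z=0 clk=1 p=0 n1=1 y=1 q=0
t3.Δ0 x=1 u=1 v=1 r=1 n0=1 z=0 clk=1 p=0 n1=1 y=1 q=0
t3.Δ1 x=1 u=1 v=1 r=1 n0=1 z=0 clk=0 p=0 n1=1 y=1 q=0
t4.Δ0 x=1 u=1 v=1 r=1 n0=1 z=0 clk=0 p=0 n1=1 y=1 q=0
t4.Δ1 x=1 u=1 v=1 r=1 n0=1 z=0 clk=1 p=0 n1=1 y=1 q=0
t4.Δ2 x=1 u=1 v=1 r=1 n0=1 z=0 clk=1 p=1 n1=1 y=1 q=0
t4.Δ3 x=1 u=1 v=1 r=1 n0=0 z=0 clk=1 p=1 n1=1 y=1 q=0
t4.Δ4 x=1 u=1 v=1 r=1 n0=0 z=0 clk=1 p=1 n1=1 y=1 q=1
t5.Δ0 x=1 u=1 v=1 r=1 n0=0 z=0 clk=1 p=1 n1=1 y=1 q=1
t5.Δ1 x=0 u=1 v=1 r=1 n0=0 z=0 clk=0 p=1 n1=1 y=1 q=1
t5.Δ2 x=0 u=1 v=1 r=1 n0=0 z=0 clk=0 p=1 n1=1 y=1 q=0
t5.Δ3 x=0 u=1 v=0 r=1 n0=0 z=0 clk=0 p=1 n1=1 y=1 q=0
t6.Δ0 x=0 u=1 v=0 r=1 n0=0 z=0 clk=0 p=1 n1=1 y=1 q=0
t6.Δ1 x=0 u=1 v=0 r=1 n0=0 z=0 clk=1 p=1 n1=1 y=1 q=0
t6.Δ2 x=0 u=1 v=0 r=1 n0=0 z=0 clk=1 p=0 n1=1 y=1 q=0
t6.Δ3 x=0 u=1 v=0 r=1 n0=1 z=0 clk=1 p=0 n1=1 y=1 q=0
t6.Δ4 x=0 u=1 v=0 r=1 n0=1 z=0 clk=1 p=0 n1=1 y=1 q=1
t6.Δ5 x=0 u=1 v=1 r=1 n0=1 z=0 clk=1 p=0 n1=1 y=1 q=1
t7.Δ0 x=0 u=1 v=1 r=1 n0=1 z=0 clk=1 p=0 n1=1 y=1 q=1
t7.Δ1 x=1 u=1 v=1 r=1 n0=1 z=0 clk=0 p=0 n1=1 y=1 q=1
t7.Δ2 x=1 u=1 v=1 r=1 n0=1 z=0 clk=0 p=0 n1=1 y=1 q=0
t8.Δ0 x=1 u=1 v=1 r=1 n0=1 z=0 clk=0 p=0 n1=1 y=1 q=0
t8.Δ1 x=1 u=1 v=1 r=1 n0=1 z=0 clk=1 p=0 n1=0 y=1 q=0
t8.Δ2 x=1 u=1 v=1 r=1 n0=1 z=0 clk=1 p=1 n1=0 y=1 q=0
t8.Δ3 x=1 u=1 v=1 r=1 n0=0 z=0 clk=1 p=1 n1=0 y=1 q=0
t8.Δ4 x=1 u=1 v=1 r=1 n0=0 z=0 clk=1 p=1 n1=0 y=1 q=1
t9.Δ0 x=1 u=1 v=1 r=1 n0=0 z=0 clk=1 p=1 n1=0 y=1 q=1
t9.Δ1 x=0 u=1 v=1 r=1 n0=0 z=0 clk=0 p=1 n1=0 y=1 q=1
t9.Δ2 x=0 u=1 v=1 r=1 n0=0 z=0 clk=0 p=1 n1=0 y=1 q=0
t9.Δ3 x=0 u=1 v=0 r=1 n0=0 z=0 clk=0 p=1 n1=0 y=1 q=0
t10.Δ0 x=0 u=1 v=0 r=1 n0=0 z=0 clk=0 p=1 n1=0 y=1 q=0
t10.Δ1 x=0 u=1 v=0 r=1 n0=0 z=0 clk=1 p=1 n1=1 y=1 q=0
t10.Δ2 x=0 u=1 v=0 r=1 n0=0 z=0 clk=1 p=0 n1=1 y=1 q=0
t10.Δ3 x=0 u=1 v=0 r=1 n0=1 z=0 clk=1 p=0 n1=1 y=1 q=0
t10.Δ4 x=0 u=1 v=0 r=1 n0=1 z=0 clk=1 p=0 n1=1 y=1 q=1
t10.Δ5 x=0 u=1 v=1 r=1 n0=1 z=0 clk=1 p=0 n1=1 y=1 q=1
t11.Δ0 x=0 u=1 v=1 r=1 n0=1 z=0 clk=1 p=0 n1=1 y=1 q=1
t11.Δ1 x=0 u=1 v=1 r=1 n0=1 z=0 clk=0 p=0 n1=0 y=1 q=1
t12.Δ0 x=0 u=1 v=1 r=1 n0=1 z=0 clk=0 p=0 n1=0 y=1 q=1
t12.Δ1 x=0 u=1 v=1 r=1 n0=1 z=0 clk=1 p=0 n1=0 y=1 q=1
t12.Δ2 x=0 u=1 v=1 r=1 n0=1 z=0 clk=1 p=1 n1=0 y=1 q=1
t12.Δ3 x=0 u=1 v=1 r=1 n0=0 z=0 clk=1 p=1 n1=0 y=1 q=1
t12.Δ4 x=0 u=1 v=1 r=1 n0=0 z=0 clk=1 p=1 n1=0 y=1 q=0
t12.Δ5 x=0 u=1 v=0 r=1 n0=0 z=0 clk=1 p=1 n1=0 y=1 q=0
t13.Δ0 x=0 u=1 v=0 r=1 n0=0 z=0 clk=1 p=1 n1=0 y=1 q=0
t13.Δ1 x=0 u=1 v=0 r=1 n0=0 z=0 clk=0 p=1 n1=0 y=1 q=0
t14.Δ0 x=0 u=1 v=0 r=1 n0=0 z=0 clk=0 p=1 n1=0 y=1 q=0
t14.Δ1 x=0 u=1 v=0 r=1 n0=0 z=0 clk=1 p=1 n1=0 y=1 q=0
t14.Δ2 x=0 u=1 v=0 r=1 n0=0 z=0 clk=1 p=0 n1=0 y=1 q=0
t14.Δ3 x=0 u=1 v=0 r=1 n0=1 z=0 clk=1 p=0 n1=0 y=1 q=0
t14.Δ4 x=0 u=1 v=0 r=1 n0=1 z=0 clk=1 p=0 n1=0 y=1 q=1
t14.Δ5 x=0 u=1 v=1 r=1 n0=1 z=0 clk=1 p=0 n1=0 y=1 q=1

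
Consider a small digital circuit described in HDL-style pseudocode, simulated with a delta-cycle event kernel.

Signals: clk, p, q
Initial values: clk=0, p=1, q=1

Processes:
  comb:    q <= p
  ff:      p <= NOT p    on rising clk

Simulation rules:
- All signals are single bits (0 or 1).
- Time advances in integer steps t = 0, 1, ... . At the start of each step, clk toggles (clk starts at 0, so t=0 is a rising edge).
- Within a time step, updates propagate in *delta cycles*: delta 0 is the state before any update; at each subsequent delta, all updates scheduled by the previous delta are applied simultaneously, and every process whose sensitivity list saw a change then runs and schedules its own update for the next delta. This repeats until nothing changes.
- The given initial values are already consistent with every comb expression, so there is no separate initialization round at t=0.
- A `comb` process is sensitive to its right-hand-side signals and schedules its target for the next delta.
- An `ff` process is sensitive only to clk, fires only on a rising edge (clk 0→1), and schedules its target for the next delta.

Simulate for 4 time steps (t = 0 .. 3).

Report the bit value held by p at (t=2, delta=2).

t0.Δ0 p=1 q=1 clk=0
t0.Δ1 p=1 q=1 clk=1
t0.Δ2 p=0 q=1 clk=1
t0.Δ3 p=0 q=0 clk=1
t1.Δ0 p=0 q=0 clk=1
t1.Δ1 p=0 q=0 clk=0
t2.Δ0 p=0 q=0 clk=0
t2.Δ1 p=0 q=0 clk=1
t2.Δ2 p=1 q=0 clk=1
t2.Δ3 p=1 q=1 clk=1
t3.Δ0 p=1 q=1 clk=1
t3.Δ1 p=1 q=1 clk=0

1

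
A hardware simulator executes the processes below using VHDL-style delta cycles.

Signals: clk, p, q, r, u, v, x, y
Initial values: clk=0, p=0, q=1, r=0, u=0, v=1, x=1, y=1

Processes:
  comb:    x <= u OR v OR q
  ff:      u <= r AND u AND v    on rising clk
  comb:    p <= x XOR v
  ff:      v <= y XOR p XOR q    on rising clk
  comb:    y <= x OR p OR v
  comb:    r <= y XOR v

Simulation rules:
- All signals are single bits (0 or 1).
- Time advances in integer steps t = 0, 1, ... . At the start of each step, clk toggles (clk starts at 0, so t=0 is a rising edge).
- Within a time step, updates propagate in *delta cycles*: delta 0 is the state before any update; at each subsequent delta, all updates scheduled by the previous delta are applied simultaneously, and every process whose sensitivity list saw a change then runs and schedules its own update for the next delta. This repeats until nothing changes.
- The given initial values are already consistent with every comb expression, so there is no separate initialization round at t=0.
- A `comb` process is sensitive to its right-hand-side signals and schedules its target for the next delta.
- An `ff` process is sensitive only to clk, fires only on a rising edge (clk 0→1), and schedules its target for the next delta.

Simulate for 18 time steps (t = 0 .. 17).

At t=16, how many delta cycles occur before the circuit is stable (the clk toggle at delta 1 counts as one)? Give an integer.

3

t0.Δ0 u=0 r=0 clk=0 y=1 p=0 v=1 x=1 q=1
t0.Δ1 u=0 r=0 clk=1 y=1 p=0 v=1 x=1 q=1
t0.Δ2 u=0 r=0 clk=1 y=1 p=0 v=0 x=1 q=1
t0.Δ3 u=0 r=1 clk=1 y=1 p=1 v=0 x=1 q=1
t1.Δ0 u=0 r=1 clk=1 y=1 p=1 v=0 x=1 q=1
t1.Δ1 u=0 r=1 clk=0 y=1 p=1 v=0 x=1 q=1
t2.Δ0 u=0 r=1 clk=0 y=1 p=1 v=0 x=1 q=1
t2.Δ1 u=0 r=1 clk=1 y=1 p=1 v=0 x=1 q=1
t2.Δ2 u=0 r=1 clk=1 y=1 p=1 v=1 x=1 q=1
t2.Δ3 u=0 r=0 clk=1 y=1 p=0 v=1 x=1 q=1
t3.Δ0 u=0 r=0 clk=1 y=1 p=0 v=1 x=1 q=1
t3.Δ1 u=0 r=0 clk=0 y=1 p=0 v=1 x=1 q=1
t4.Δ0 u=0 r=0 clk=0 y=1 p=0 v=1 x=1 q=1
t4.Δ1 u=0 r=0 clk=1 y=1 p=0 v=1 x=1 q=1
t4.Δ2 u=0 r=0 clk=1 y=1 p=0 v=0 x=1 q=1
t4.Δ3 u=0 r=1 clk=1 y=1 p=1 v=0 x=1 q=1
t5.Δ0 u=0 r=1 clk=1 y=1 p=1 v=0 x=1 q=1
t5.Δ1 u=0 r=1 clk=0 y=1 p=1 v=0 x=1 q=1
t6.Δ0 u=0 r=1 clk=0 y=1 p=1 v=0 x=1 q=1
t6.Δ1 u=0 r=1 clk=1 y=1 p=1 v=0 x=1 q=1
t6.Δ2 u=0 r=1 clk=1 y=1 p=1 v=1 x=1 q=1
t6.Δ3 u=0 r=0 clk=1 y=1 p=0 v=1 x=1 q=1
t7.Δ0 u=0 r=0 clk=1 y=1 p=0 v=1 x=1 q=1
t7.Δ1 u=0 r=0 clk=0 y=1 p=0 v=1 x=1 q=1
t8.Δ0 u=0 r=0 clk=0 y=1 p=0 v=1 x=1 q=1
t8.Δ1 u=0 r=0 clk=1 y=1 p=0 v=1 x=1 q=1
t8.Δ2 u=0 r=0 clk=1 y=1 p=0 v=0 x=1 q=1
t8.Δ3 u=0 r=1 clk=1 y=1 p=1 v=0 x=1 q=1
t9.Δ0 u=0 r=1 clk=1 y=1 p=1 v=0 x=1 q=1
t9.Δ1 u=0 r=1 clk=0 y=1 p=1 v=0 x=1 q=1
t10.Δ0 u=0 r=1 clk=0 y=1 p=1 v=0 x=1 q=1
t10.Δ1 u=0 r=1 clk=1 y=1 p=1 v=0 x=1 q=1
t10.Δ2 u=0 r=1 clk=1 y=1 p=1 v=1 x=1 q=1
t10.Δ3 u=0 r=0 clk=1 y=1 p=0 v=1 x=1 q=1
t11.Δ0 u=0 r=0 clk=1 y=1 p=0 v=1 x=1 q=1
t11.Δ1 u=0 r=0 clk=0 y=1 p=0 v=1 x=1 q=1
t12.Δ0 u=0 r=0 clk=0 y=1 p=0 v=1 x=1 q=1
t12.Δ1 u=0 r=0 clk=1 y=1 p=0 v=1 x=1 q=1
t12.Δ2 u=0 r=0 clk=1 y=1 p=0 v=0 x=1 q=1
t12.Δ3 u=0 r=1 clk=1 y=1 p=1 v=0 x=1 q=1
t13.Δ0 u=0 r=1 clk=1 y=1 p=1 v=0 x=1 q=1
t13.Δ1 u=0 r=1 clk=0 y=1 p=1 v=0 x=1 q=1
t14.Δ0 u=0 r=1 clk=0 y=1 p=1 v=0 x=1 q=1
t14.Δ1 u=0 r=1 clk=1 y=1 p=1 v=0 x=1 q=1
t14.Δ2 u=0 r=1 clk=1 y=1 p=1 v=1 x=1 q=1
t14.Δ3 u=0 r=0 clk=1 y=1 p=0 v=1 x=1 q=1
t15.Δ0 u=0 r=0 clk=1 y=1 p=0 v=1 x=1 q=1
t15.Δ1 u=0 r=0 clk=0 y=1 p=0 v=1 x=1 q=1
t16.Δ0 u=0 r=0 clk=0 y=1 p=0 v=1 x=1 q=1
t16.Δ1 u=0 r=0 clk=1 y=1 p=0 v=1 x=1 q=1
t16.Δ2 u=0 r=0 clk=1 y=1 p=0 v=0 x=1 q=1
t16.Δ3 u=0 r=1 clk=1 y=1 p=1 v=0 x=1 q=1
t17.Δ0 u=0 r=1 clk=1 y=1 p=1 v=0 x=1 q=1
t17.Δ1 u=0 r=1 clk=0 y=1 p=1 v=0 x=1 q=1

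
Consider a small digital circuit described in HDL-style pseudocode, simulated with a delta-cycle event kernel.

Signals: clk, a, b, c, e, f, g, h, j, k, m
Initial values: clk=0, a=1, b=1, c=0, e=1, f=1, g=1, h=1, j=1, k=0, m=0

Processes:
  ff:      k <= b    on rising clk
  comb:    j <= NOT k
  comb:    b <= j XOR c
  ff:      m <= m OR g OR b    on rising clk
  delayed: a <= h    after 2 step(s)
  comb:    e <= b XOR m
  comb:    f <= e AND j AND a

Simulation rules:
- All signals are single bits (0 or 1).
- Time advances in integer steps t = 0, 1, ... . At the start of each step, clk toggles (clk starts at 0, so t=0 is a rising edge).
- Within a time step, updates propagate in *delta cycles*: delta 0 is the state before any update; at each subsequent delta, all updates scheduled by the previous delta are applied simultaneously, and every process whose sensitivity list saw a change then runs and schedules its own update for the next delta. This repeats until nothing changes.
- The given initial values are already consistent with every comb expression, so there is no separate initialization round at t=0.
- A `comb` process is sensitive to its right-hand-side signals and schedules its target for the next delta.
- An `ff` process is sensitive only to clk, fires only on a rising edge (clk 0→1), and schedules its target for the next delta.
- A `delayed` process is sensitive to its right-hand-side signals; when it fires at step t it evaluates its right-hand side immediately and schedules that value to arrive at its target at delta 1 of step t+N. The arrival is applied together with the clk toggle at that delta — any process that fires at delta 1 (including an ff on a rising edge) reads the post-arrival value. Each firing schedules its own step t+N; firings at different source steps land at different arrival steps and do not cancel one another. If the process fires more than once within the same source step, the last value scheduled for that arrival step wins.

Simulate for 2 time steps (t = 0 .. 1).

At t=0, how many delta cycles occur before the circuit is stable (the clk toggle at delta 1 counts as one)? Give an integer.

5

[bits: c,j,a,k,m,h,clk,f,b,g,e]
t=0: Δ0=01100101111 Δ1=01100111111 Δ2=01111111111 Δ3=00111111110 Δ4=00111110010 Δ5=00111110011 | 5Δ
t=1: Δ0=00111110011 Δ1=00111100011 | 1Δ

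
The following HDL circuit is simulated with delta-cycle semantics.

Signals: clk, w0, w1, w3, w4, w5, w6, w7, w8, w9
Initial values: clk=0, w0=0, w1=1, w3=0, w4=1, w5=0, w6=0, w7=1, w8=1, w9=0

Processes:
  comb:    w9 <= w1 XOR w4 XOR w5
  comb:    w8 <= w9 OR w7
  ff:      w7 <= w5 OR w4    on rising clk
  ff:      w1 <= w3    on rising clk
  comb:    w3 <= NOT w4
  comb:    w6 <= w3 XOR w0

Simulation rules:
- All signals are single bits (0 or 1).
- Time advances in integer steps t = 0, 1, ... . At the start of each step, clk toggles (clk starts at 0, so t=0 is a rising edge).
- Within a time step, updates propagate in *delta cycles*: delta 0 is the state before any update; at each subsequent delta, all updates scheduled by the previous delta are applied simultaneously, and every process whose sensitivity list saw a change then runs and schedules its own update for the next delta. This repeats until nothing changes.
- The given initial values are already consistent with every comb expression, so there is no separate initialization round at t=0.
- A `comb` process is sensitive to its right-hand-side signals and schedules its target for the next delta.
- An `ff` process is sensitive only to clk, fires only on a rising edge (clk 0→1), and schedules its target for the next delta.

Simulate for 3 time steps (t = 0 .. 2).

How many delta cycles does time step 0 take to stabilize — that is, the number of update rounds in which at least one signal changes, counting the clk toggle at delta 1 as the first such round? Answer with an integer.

[bits: clk,w3,w9,w5,w7,w1,w8,w4,w6,w0]
t=0: Δ0=0000111100 Δ1=1000111100 Δ2=1000101100 Δ3=1010101100 | 3Δ
t=1: Δ0=1010101100 Δ1=0010101100 | 1Δ
t=2: Δ0=0010101100 Δ1=1010101100 | 1Δ

3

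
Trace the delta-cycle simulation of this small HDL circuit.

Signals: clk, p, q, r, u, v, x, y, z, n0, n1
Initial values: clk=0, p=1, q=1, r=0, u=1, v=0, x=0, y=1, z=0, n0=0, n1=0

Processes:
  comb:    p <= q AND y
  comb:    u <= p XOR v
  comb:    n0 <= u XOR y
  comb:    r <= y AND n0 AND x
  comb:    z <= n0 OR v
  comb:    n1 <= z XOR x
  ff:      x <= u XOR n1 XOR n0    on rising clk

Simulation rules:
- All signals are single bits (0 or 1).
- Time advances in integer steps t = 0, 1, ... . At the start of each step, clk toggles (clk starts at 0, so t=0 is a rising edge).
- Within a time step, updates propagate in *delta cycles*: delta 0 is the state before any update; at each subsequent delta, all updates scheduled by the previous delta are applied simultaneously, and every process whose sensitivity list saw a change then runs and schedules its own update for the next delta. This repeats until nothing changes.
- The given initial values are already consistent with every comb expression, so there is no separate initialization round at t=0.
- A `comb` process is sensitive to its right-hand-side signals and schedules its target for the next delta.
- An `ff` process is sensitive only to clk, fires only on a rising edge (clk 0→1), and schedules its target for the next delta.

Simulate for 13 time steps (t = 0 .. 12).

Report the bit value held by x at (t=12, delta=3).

[bits: n0,v,u,z,clk,q,p,x,y,n1,r]
t=0: Δ0=00100110100 Δ1=00101110100 Δ2=00101111100 Δ3=00101111110 | 3Δ
t=1: Δ0=00101111110 Δ1=00100111110 | 1Δ
t=2: Δ0=00100111110 Δ1=00101111110 Δ2=00101110110 Δ3=00101110100 | 3Δ
t=3: Δ0=00101110100 Δ1=00100110100 | 1Δ
t=4: Δ0=00100110100 Δ1=00101110100 Δ2=00101111100 Δ3=00101111110 | 3Δ
t=5: Δ0=00101111110 Δ1=00100111110 | 1Δ
t=6: Δ0=00100111110 Δ1=00101111110 Δ2=00101110110 Δ3=00101110100 | 3Δ
t=7: Δ0=00101110100 Δ1=00100110100 | 1Δ
t=8: Δ0=00100110100 Δ1=00101110100 Δ2=00101111100 Δ3=00101111110 | 3Δ
t=9: Δ0=00101111110 Δ1=00100111110 | 1Δ
t=10: Δ0=00100111110 Δ1=00101111110 Δ2=00101110110 Δ3=00101110100 | 3Δ
t=11: Δ0=00101110100 Δ1=00100110100 | 1Δ
t=12: Δ0=00100110100 Δ1=00101110100 Δ2=00101111100 Δ3=00101111110 | 3Δ

1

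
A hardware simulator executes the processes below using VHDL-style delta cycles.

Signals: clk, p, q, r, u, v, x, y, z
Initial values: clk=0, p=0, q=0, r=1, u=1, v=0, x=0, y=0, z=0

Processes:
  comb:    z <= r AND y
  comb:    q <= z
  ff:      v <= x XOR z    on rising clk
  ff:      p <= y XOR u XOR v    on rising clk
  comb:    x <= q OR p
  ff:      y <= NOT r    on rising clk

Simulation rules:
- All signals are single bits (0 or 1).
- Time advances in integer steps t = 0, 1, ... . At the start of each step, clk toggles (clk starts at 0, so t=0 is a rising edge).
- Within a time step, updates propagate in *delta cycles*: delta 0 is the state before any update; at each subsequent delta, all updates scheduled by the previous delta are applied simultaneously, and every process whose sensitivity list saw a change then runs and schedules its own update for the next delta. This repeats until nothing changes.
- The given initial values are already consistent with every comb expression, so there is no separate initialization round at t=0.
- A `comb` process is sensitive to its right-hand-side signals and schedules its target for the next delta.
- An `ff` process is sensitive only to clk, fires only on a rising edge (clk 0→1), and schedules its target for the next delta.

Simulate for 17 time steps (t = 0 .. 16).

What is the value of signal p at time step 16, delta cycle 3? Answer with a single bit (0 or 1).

1

t0.Δ0 v=0 clk=0 y=0 u=1 p=0 x=0 r=1 q=0 z=0
t0.Δ1 v=0 clk=1 y=0 u=1 p=0 x=0 r=1 q=0 z=0
t0.Δ2 v=0 clk=1 y=0 u=1 p=1 x=0 r=1 q=0 z=0
t0.Δ3 v=0 clk=1 y=0 u=1 p=1 x=1 r=1 q=0 z=0
t1.Δ0 v=0 clk=1 y=0 u=1 p=1 x=1 r=1 q=0 z=0
t1.Δ1 v=0 clk=0 y=0 u=1 p=1 x=1 r=1 q=0 z=0
t2.Δ0 v=0 clk=0 y=0 u=1 p=1 x=1 r=1 q=0 z=0
t2.Δ1 v=0 clk=1 y=0 u=1 p=1 x=1 r=1 q=0 z=0
t2.Δ2 v=1 clk=1 y=0 u=1 p=1 x=1 r=1 q=0 z=0
t3.Δ0 v=1 clk=1 y=0 u=1 p=1 x=1 r=1 q=0 z=0
t3.Δ1 v=1 clk=0 y=0 u=1 p=1 x=1 r=1 q=0 z=0
t4.Δ0 v=1 clk=0 y=0 u=1 p=1 x=1 r=1 q=0 z=0
t4.Δ1 v=1 clk=1 y=0 u=1 p=1 x=1 r=1 q=0 z=0
t4.Δ2 v=1 clk=1 y=0 u=1 p=0 x=1 r=1 q=0 z=0
t4.Δ3 v=1 clk=1 y=0 u=1 p=0 x=0 r=1 q=0 z=0
t5.Δ0 v=1 clk=1 y=0 u=1 p=0 x=0 r=1 q=0 z=0
t5.Δ1 v=1 clk=0 y=0 u=1 p=0 x=0 r=1 q=0 z=0
t6.Δ0 v=1 clk=0 y=0 u=1 p=0 x=0 r=1 q=0 z=0
t6.Δ1 v=1 clk=1 y=0 u=1 p=0 x=0 r=1 q=0 z=0
t6.Δ2 v=0 clk=1 y=0 u=1 p=0 x=0 r=1 q=0 z=0
t7.Δ0 v=0 clk=1 y=0 u=1 p=0 x=0 r=1 q=0 z=0
t7.Δ1 v=0 clk=0 y=0 u=1 p=0 x=0 r=1 q=0 z=0
t8.Δ0 v=0 clk=0 y=0 u=1 p=0 x=0 r=1 q=0 z=0
t8.Δ1 v=0 clk=1 y=0 u=1 p=0 x=0 r=1 q=0 z=0
t8.Δ2 v=0 clk=1 y=0 u=1 p=1 x=0 r=1 q=0 z=0
t8.Δ3 v=0 clk=1 y=0 u=1 p=1 x=1 r=1 q=0 z=0
t9.Δ0 v=0 clk=1 y=0 u=1 p=1 x=1 r=1 q=0 z=0
t9.Δ1 v=0 clk=0 y=0 u=1 p=1 x=1 r=1 q=0 z=0
t10.Δ0 v=0 clk=0 y=0 u=1 p=1 x=1 r=1 q=0 z=0
t10.Δ1 v=0 clk=1 y=0 u=1 p=1 x=1 r=1 q=0 z=0
t10.Δ2 v=1 clk=1 y=0 u=1 p=1 x=1 r=1 q=0 z=0
t11.Δ0 v=1 clk=1 y=0 u=1 p=1 x=1 r=1 q=0 z=0
t11.Δ1 v=1 clk=0 y=0 u=1 p=1 x=1 r=1 q=0 z=0
t12.Δ0 v=1 clk=0 y=0 u=1 p=1 x=1 r=1 q=0 z=0
t12.Δ1 v=1 clk=1 y=0 u=1 p=1 x=1 r=1 q=0 z=0
t12.Δ2 v=1 clk=1 y=0 u=1 p=0 x=1 r=1 q=0 z=0
t12.Δ3 v=1 clk=1 y=0 u=1 p=0 x=0 r=1 q=0 z=0
t13.Δ0 v=1 clk=1 y=0 u=1 p=0 x=0 r=1 q=0 z=0
t13.Δ1 v=1 clk=0 y=0 u=1 p=0 x=0 r=1 q=0 z=0
t14.Δ0 v=1 clk=0 y=0 u=1 p=0 x=0 r=1 q=0 z=0
t14.Δ1 v=1 clk=1 y=0 u=1 p=0 x=0 r=1 q=0 z=0
t14.Δ2 v=0 clk=1 y=0 u=1 p=0 x=0 r=1 q=0 z=0
t15.Δ0 v=0 clk=1 y=0 u=1 p=0 x=0 r=1 q=0 z=0
t15.Δ1 v=0 clk=0 y=0 u=1 p=0 x=0 r=1 q=0 z=0
t16.Δ0 v=0 clk=0 y=0 u=1 p=0 x=0 r=1 q=0 z=0
t16.Δ1 v=0 clk=1 y=0 u=1 p=0 x=0 r=1 q=0 z=0
t16.Δ2 v=0 clk=1 y=0 u=1 p=1 x=0 r=1 q=0 z=0
t16.Δ3 v=0 clk=1 y=0 u=1 p=1 x=1 r=1 q=0 z=0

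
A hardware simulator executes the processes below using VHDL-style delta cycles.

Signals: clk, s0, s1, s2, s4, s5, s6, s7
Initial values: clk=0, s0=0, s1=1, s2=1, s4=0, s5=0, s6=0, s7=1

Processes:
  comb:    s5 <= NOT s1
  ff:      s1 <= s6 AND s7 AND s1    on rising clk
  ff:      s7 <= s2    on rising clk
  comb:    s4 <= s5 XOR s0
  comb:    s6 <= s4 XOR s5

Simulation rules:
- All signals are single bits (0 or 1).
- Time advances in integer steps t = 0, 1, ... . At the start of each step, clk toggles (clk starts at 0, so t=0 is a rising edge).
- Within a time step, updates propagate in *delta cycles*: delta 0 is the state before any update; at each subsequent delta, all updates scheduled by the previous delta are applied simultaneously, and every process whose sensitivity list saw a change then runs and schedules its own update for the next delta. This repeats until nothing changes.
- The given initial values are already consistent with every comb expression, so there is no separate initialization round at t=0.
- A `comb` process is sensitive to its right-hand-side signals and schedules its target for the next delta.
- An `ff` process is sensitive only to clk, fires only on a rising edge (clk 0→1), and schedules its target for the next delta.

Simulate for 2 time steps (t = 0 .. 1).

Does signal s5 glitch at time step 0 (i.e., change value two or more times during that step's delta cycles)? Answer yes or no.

no

[bits: s7,s4,s2,s5,s0,clk,s1,s6]
t=0: Δ0=10100010 Δ1=10100110 Δ2=10100100 Δ3=10110100 Δ4=11110101 Δ5=11110100 | 5Δ
t=1: Δ0=11110100 Δ1=11110000 | 1Δ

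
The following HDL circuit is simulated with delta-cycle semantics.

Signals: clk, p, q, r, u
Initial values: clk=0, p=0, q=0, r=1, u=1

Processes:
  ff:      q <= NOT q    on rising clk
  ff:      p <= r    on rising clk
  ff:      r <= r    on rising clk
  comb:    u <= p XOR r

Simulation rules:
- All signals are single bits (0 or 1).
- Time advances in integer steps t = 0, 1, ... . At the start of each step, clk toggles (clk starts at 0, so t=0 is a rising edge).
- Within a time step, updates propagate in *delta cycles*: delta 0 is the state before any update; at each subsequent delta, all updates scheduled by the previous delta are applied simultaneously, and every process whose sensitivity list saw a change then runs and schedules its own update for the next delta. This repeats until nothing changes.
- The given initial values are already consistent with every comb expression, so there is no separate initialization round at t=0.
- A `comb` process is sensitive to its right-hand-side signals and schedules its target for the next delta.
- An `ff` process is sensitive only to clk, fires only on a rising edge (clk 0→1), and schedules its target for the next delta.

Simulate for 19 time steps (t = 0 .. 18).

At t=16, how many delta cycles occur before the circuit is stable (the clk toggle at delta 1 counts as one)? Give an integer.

2

t=0 Δ0: u=1 clk=0 q=0 r=1 p=0
  Δ1: clk:0→1
  Δ2: q:0→1, p:0→1
  Δ3: u:1→0
  (3Δ to stable)
t=1 Δ0: u=0 clk=1 q=1 r=1 p=1
  Δ1: clk:1→0
  (1Δ to stable)
t=2 Δ0: u=0 clk=0 q=1 r=1 p=1
  Δ1: clk:0→1
  Δ2: q:1→0
  (2Δ to stable)
t=3 Δ0: u=0 clk=1 q=0 r=1 p=1
  Δ1: clk:1→0
  (1Δ to stable)
t=4 Δ0: u=0 clk=0 q=0 r=1 p=1
  Δ1: clk:0→1
  Δ2: q:0→1
  (2Δ to stable)
t=5 Δ0: u=0 clk=1 q=1 r=1 p=1
  Δ1: clk:1→0
  (1Δ to stable)
t=6 Δ0: u=0 clk=0 q=1 r=1 p=1
  Δ1: clk:0→1
  Δ2: q:1→0
  (2Δ to stable)
t=7 Δ0: u=0 clk=1 q=0 r=1 p=1
  Δ1: clk:1→0
  (1Δ to stable)
t=8 Δ0: u=0 clk=0 q=0 r=1 p=1
  Δ1: clk:0→1
  Δ2: q:0→1
  (2Δ to stable)
t=9 Δ0: u=0 clk=1 q=1 r=1 p=1
  Δ1: clk:1→0
  (1Δ to stable)
t=10 Δ0: u=0 clk=0 q=1 r=1 p=1
  Δ1: clk:0→1
  Δ2: q:1→0
  (2Δ to stable)
t=11 Δ0: u=0 clk=1 q=0 r=1 p=1
  Δ1: clk:1→0
  (1Δ to stable)
t=12 Δ0: u=0 clk=0 q=0 r=1 p=1
  Δ1: clk:0→1
  Δ2: q:0→1
  (2Δ to stable)
t=13 Δ0: u=0 clk=1 q=1 r=1 p=1
  Δ1: clk:1→0
  (1Δ to stable)
t=14 Δ0: u=0 clk=0 q=1 r=1 p=1
  Δ1: clk:0→1
  Δ2: q:1→0
  (2Δ to stable)
t=15 Δ0: u=0 clk=1 q=0 r=1 p=1
  Δ1: clk:1→0
  (1Δ to stable)
t=16 Δ0: u=0 clk=0 q=0 r=1 p=1
  Δ1: clk:0→1
  Δ2: q:0→1
  (2Δ to stable)
t=17 Δ0: u=0 clk=1 q=1 r=1 p=1
  Δ1: clk:1→0
  (1Δ to stable)
t=18 Δ0: u=0 clk=0 q=1 r=1 p=1
  Δ1: clk:0→1
  Δ2: q:1→0
  (2Δ to stable)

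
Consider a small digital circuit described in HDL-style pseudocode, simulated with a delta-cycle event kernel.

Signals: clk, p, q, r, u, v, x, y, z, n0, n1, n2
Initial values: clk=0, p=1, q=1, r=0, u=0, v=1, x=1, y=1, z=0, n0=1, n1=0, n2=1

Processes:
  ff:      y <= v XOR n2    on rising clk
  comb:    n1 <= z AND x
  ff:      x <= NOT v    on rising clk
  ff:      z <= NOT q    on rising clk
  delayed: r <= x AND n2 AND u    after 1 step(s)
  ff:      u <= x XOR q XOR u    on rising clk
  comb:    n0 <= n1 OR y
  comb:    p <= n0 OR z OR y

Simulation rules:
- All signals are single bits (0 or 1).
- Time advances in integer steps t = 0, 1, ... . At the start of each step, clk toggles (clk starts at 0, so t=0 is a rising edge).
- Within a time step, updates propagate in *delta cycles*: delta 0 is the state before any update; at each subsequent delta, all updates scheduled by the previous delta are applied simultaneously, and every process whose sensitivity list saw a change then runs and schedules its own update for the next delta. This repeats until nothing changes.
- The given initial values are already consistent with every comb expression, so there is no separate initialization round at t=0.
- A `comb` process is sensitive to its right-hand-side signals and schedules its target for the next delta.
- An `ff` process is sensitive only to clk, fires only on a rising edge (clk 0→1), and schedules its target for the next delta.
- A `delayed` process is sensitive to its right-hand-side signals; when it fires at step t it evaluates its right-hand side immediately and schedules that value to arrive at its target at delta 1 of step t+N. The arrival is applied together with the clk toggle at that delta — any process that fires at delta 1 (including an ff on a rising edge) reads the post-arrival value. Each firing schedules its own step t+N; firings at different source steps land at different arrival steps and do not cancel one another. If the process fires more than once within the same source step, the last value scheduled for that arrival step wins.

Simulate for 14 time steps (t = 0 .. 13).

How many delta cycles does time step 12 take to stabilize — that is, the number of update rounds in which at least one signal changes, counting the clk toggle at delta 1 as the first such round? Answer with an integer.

[bits: clk,r,n0,q,z,x,v,n2,y,n1,u,p]
t=0: Δ0=001101111001 Δ1=101101111001 Δ2=101100110001 Δ3=100100110001 Δ4=100100110000 | 4Δ
t=1: Δ0=100100110000 Δ1=000100110000 | 1Δ
t=2: Δ0=000100110000 Δ1=100100110000 Δ2=100100110010 | 2Δ
t=3: Δ0=100100110010 Δ1=000100110010 | 1Δ
t=4: Δ0=000100110010 Δ1=100100110010 Δ2=100100110000 | 2Δ
t=5: Δ0=100100110000 Δ1=000100110000 | 1Δ
t=6: Δ0=000100110000 Δ1=100100110000 Δ2=100100110010 | 2Δ
t=7: Δ0=100100110010 Δ1=000100110010 | 1Δ
t=8: Δ0=000100110010 Δ1=100100110010 Δ2=100100110000 | 2Δ
t=9: Δ0=100100110000 Δ1=000100110000 | 1Δ
t=10: Δ0=000100110000 Δ1=100100110000 Δ2=100100110010 | 2Δ
t=11: Δ0=100100110010 Δ1=000100110010 | 1Δ
t=12: Δ0=000100110010 Δ1=100100110010 Δ2=100100110000 | 2Δ
t=13: Δ0=100100110000 Δ1=000100110000 | 1Δ

2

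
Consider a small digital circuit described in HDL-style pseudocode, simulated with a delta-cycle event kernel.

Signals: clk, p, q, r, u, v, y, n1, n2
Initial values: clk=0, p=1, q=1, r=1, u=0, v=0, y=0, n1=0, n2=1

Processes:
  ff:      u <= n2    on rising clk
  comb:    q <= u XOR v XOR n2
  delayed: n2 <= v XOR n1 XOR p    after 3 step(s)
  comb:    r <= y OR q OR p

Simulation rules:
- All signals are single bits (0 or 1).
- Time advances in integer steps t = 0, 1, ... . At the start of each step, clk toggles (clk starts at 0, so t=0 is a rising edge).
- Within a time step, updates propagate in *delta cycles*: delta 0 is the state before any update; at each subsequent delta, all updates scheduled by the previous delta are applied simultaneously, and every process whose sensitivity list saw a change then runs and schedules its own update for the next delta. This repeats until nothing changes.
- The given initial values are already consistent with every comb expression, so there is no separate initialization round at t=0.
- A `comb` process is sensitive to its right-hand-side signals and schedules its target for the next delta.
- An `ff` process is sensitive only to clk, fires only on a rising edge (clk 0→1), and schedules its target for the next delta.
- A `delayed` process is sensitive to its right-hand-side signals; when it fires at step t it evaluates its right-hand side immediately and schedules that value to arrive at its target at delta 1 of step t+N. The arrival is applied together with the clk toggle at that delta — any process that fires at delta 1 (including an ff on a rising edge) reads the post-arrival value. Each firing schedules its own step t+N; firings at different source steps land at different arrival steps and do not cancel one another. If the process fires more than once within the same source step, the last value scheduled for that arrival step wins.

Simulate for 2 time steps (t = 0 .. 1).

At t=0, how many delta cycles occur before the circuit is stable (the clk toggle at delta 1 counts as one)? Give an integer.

t=0 Δ0: r=1 n2=1 p=1 u=0 q=1 clk=0 v=0 n1=0 y=0
  Δ1: clk:0→1
  Δ2: u:0→1
  Δ3: q:1→0
  (3Δ to stable)
t=1 Δ0: r=1 n2=1 p=1 u=1 q=0 clk=1 v=0 n1=0 y=0
  Δ1: clk:1→0
  (1Δ to stable)

3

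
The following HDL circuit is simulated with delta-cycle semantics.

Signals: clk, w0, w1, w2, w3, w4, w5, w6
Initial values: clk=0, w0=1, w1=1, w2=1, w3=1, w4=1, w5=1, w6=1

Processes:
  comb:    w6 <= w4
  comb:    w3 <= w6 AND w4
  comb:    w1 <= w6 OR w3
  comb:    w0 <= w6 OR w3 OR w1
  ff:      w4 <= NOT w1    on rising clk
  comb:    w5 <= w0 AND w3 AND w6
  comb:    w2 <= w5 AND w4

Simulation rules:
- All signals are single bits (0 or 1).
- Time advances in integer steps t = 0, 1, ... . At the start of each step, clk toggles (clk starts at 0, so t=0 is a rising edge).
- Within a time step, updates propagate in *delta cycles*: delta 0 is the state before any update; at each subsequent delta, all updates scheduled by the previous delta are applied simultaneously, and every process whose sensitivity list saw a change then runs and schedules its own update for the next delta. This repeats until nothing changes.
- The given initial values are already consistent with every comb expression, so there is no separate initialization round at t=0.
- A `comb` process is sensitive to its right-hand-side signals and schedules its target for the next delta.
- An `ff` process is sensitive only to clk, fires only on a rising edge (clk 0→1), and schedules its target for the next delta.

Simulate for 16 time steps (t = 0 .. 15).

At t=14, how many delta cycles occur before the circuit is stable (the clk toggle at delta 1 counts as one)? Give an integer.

t=0 Δ0: w3=1 w0=1 w5=1 w2=1 w6=1 clk=0 w1=1 w4=1
  Δ1: clk:0→1
  Δ2: w4:1→0
  Δ3: w3:1→0, w2:1→0, w6:1→0
  Δ4: w5:1→0, w1:1→0
  Δ5: w0:1→0
  (5Δ to stable)
t=1 Δ0: w3=0 w0=0 w5=0 w2=0 w6=0 clk=1 w1=0 w4=0
  Δ1: clk:1→0
  (1Δ to stable)
t=2 Δ0: w3=0 w0=0 w5=0 w2=0 w6=0 clk=0 w1=0 w4=0
  Δ1: clk:0→1
  Δ2: w4:0→1
  Δ3: w6:0→1
  Δ4: w3:0→1, w0:0→1, w1:0→1
  Δ5: w5:0→1
  Δ6: w2:0→1
  (6Δ to stable)
t=3 Δ0: w3=1 w0=1 w5=1 w2=1 w6=1 clk=1 w1=1 w4=1
  Δ1: clk:1→0
  (1Δ to stable)
t=4 Δ0: w3=1 w0=1 w5=1 w2=1 w6=1 clk=0 w1=1 w4=1
  Δ1: clk:0→1
  Δ2: w4:1→0
  Δ3: w3:1→0, w2:1→0, w6:1→0
  Δ4: w5:1→0, w1:1→0
  Δ5: w0:1→0
  (5Δ to stable)
t=5 Δ0: w3=0 w0=0 w5=0 w2=0 w6=0 clk=1 w1=0 w4=0
  Δ1: clk:1→0
  (1Δ to stable)
t=6 Δ0: w3=0 w0=0 w5=0 w2=0 w6=0 clk=0 w1=0 w4=0
  Δ1: clk:0→1
  Δ2: w4:0→1
  Δ3: w6:0→1
  Δ4: w3:0→1, w0:0→1, w1:0→1
  Δ5: w5:0→1
  Δ6: w2:0→1
  (6Δ to stable)
t=7 Δ0: w3=1 w0=1 w5=1 w2=1 w6=1 clk=1 w1=1 w4=1
  Δ1: clk:1→0
  (1Δ to stable)
t=8 Δ0: w3=1 w0=1 w5=1 w2=1 w6=1 clk=0 w1=1 w4=1
  Δ1: clk:0→1
  Δ2: w4:1→0
  Δ3: w3:1→0, w2:1→0, w6:1→0
  Δ4: w5:1→0, w1:1→0
  Δ5: w0:1→0
  (5Δ to stable)
t=9 Δ0: w3=0 w0=0 w5=0 w2=0 w6=0 clk=1 w1=0 w4=0
  Δ1: clk:1→0
  (1Δ to stable)
t=10 Δ0: w3=0 w0=0 w5=0 w2=0 w6=0 clk=0 w1=0 w4=0
  Δ1: clk:0→1
  Δ2: w4:0→1
  Δ3: w6:0→1
  Δ4: w3:0→1, w0:0→1, w1:0→1
  Δ5: w5:0→1
  Δ6: w2:0→1
  (6Δ to stable)
t=11 Δ0: w3=1 w0=1 w5=1 w2=1 w6=1 clk=1 w1=1 w4=1
  Δ1: clk:1→0
  (1Δ to stable)
t=12 Δ0: w3=1 w0=1 w5=1 w2=1 w6=1 clk=0 w1=1 w4=1
  Δ1: clk:0→1
  Δ2: w4:1→0
  Δ3: w3:1→0, w2:1→0, w6:1→0
  Δ4: w5:1→0, w1:1→0
  Δ5: w0:1→0
  (5Δ to stable)
t=13 Δ0: w3=0 w0=0 w5=0 w2=0 w6=0 clk=1 w1=0 w4=0
  Δ1: clk:1→0
  (1Δ to stable)
t=14 Δ0: w3=0 w0=0 w5=0 w2=0 w6=0 clk=0 w1=0 w4=0
  Δ1: clk:0→1
  Δ2: w4:0→1
  Δ3: w6:0→1
  Δ4: w3:0→1, w0:0→1, w1:0→1
  Δ5: w5:0→1
  Δ6: w2:0→1
  (6Δ to stable)
t=15 Δ0: w3=1 w0=1 w5=1 w2=1 w6=1 clk=1 w1=1 w4=1
  Δ1: clk:1→0
  (1Δ to stable)

6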